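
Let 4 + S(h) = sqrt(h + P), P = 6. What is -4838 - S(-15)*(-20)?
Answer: -4918 + 60*I ≈ -4918.0 + 60.0*I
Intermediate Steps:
S(h) = -4 + sqrt(6 + h) (S(h) = -4 + sqrt(h + 6) = -4 + sqrt(6 + h))
-4838 - S(-15)*(-20) = -4838 - (-4 + sqrt(6 - 15))*(-20) = -4838 - (-4 + sqrt(-9))*(-20) = -4838 - (-4 + 3*I)*(-20) = -4838 - (80 - 60*I) = -4838 + (-80 + 60*I) = -4918 + 60*I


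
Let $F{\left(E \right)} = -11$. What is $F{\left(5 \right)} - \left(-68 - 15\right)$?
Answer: $72$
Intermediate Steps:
$F{\left(5 \right)} - \left(-68 - 15\right) = -11 - \left(-68 - 15\right) = -11 - -83 = -11 + 83 = 72$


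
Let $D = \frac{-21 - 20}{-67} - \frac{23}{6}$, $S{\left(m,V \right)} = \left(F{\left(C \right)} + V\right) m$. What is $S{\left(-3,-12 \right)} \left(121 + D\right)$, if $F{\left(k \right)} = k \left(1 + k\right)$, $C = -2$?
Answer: $\frac{236735}{67} \approx 3533.4$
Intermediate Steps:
$S{\left(m,V \right)} = m \left(2 + V\right)$ ($S{\left(m,V \right)} = \left(- 2 \left(1 - 2\right) + V\right) m = \left(\left(-2\right) \left(-1\right) + V\right) m = \left(2 + V\right) m = m \left(2 + V\right)$)
$D = - \frac{1295}{402}$ ($D = \left(-41\right) \left(- \frac{1}{67}\right) - \frac{23}{6} = \frac{41}{67} - \frac{23}{6} = - \frac{1295}{402} \approx -3.2214$)
$S{\left(-3,-12 \right)} \left(121 + D\right) = - 3 \left(2 - 12\right) \left(121 - \frac{1295}{402}\right) = \left(-3\right) \left(-10\right) \frac{47347}{402} = 30 \cdot \frac{47347}{402} = \frac{236735}{67}$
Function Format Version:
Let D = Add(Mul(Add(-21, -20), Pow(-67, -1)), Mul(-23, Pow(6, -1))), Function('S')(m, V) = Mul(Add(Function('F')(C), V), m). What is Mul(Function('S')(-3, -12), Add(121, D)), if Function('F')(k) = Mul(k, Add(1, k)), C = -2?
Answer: Rational(236735, 67) ≈ 3533.4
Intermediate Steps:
Function('S')(m, V) = Mul(m, Add(2, V)) (Function('S')(m, V) = Mul(Add(Mul(-2, Add(1, -2)), V), m) = Mul(Add(Mul(-2, -1), V), m) = Mul(Add(2, V), m) = Mul(m, Add(2, V)))
D = Rational(-1295, 402) (D = Add(Mul(-41, Rational(-1, 67)), Mul(-23, Rational(1, 6))) = Add(Rational(41, 67), Rational(-23, 6)) = Rational(-1295, 402) ≈ -3.2214)
Mul(Function('S')(-3, -12), Add(121, D)) = Mul(Mul(-3, Add(2, -12)), Add(121, Rational(-1295, 402))) = Mul(Mul(-3, -10), Rational(47347, 402)) = Mul(30, Rational(47347, 402)) = Rational(236735, 67)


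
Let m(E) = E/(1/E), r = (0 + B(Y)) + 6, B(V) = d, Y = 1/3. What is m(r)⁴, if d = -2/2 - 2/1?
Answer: 6561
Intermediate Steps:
Y = ⅓ ≈ 0.33333
d = -3 (d = -2*½ - 2*1 = -1 - 2 = -3)
B(V) = -3
r = 3 (r = (0 - 3) + 6 = -3 + 6 = 3)
m(E) = E² (m(E) = E*E = E²)
m(r)⁴ = (3²)⁴ = 9⁴ = 6561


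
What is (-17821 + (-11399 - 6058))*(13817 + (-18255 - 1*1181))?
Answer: 198227082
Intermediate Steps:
(-17821 + (-11399 - 6058))*(13817 + (-18255 - 1*1181)) = (-17821 - 17457)*(13817 + (-18255 - 1181)) = -35278*(13817 - 19436) = -35278*(-5619) = 198227082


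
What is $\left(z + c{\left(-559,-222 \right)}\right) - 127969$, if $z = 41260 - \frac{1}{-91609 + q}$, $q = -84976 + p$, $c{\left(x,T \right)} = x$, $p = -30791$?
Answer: $- \frac{18097288767}{207376} \approx -87268.0$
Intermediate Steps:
$q = -115767$ ($q = -84976 - 30791 = -115767$)
$z = \frac{8556333761}{207376}$ ($z = 41260 - \frac{1}{-91609 - 115767} = 41260 - \frac{1}{-207376} = 41260 - - \frac{1}{207376} = 41260 + \frac{1}{207376} = \frac{8556333761}{207376} \approx 41260.0$)
$\left(z + c{\left(-559,-222 \right)}\right) - 127969 = \left(\frac{8556333761}{207376} - 559\right) - 127969 = \frac{8440410577}{207376} - 127969 = - \frac{18097288767}{207376}$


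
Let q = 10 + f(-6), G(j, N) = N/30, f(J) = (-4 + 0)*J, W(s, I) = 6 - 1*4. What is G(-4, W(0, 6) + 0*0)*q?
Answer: 34/15 ≈ 2.2667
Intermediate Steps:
W(s, I) = 2 (W(s, I) = 6 - 4 = 2)
f(J) = -4*J
G(j, N) = N/30 (G(j, N) = N*(1/30) = N/30)
q = 34 (q = 10 - 4*(-6) = 10 + 24 = 34)
G(-4, W(0, 6) + 0*0)*q = ((2 + 0*0)/30)*34 = ((2 + 0)/30)*34 = ((1/30)*2)*34 = (1/15)*34 = 34/15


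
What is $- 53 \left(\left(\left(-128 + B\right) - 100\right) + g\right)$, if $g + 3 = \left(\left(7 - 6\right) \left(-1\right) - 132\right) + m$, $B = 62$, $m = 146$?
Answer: $8268$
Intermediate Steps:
$g = 10$ ($g = -3 + \left(\left(\left(7 - 6\right) \left(-1\right) - 132\right) + 146\right) = -3 + \left(\left(1 \left(-1\right) - 132\right) + 146\right) = -3 + \left(\left(-1 - 132\right) + 146\right) = -3 + \left(-133 + 146\right) = -3 + 13 = 10$)
$- 53 \left(\left(\left(-128 + B\right) - 100\right) + g\right) = - 53 \left(\left(\left(-128 + 62\right) - 100\right) + 10\right) = - 53 \left(\left(-66 - 100\right) + 10\right) = - 53 \left(-166 + 10\right) = \left(-53\right) \left(-156\right) = 8268$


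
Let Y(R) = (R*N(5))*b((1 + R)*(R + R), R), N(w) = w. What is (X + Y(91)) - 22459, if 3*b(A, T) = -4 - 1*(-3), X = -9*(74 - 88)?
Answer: -67454/3 ≈ -22485.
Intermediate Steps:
X = 126 (X = -9*(-14) = 126)
b(A, T) = -⅓ (b(A, T) = (-4 - 1*(-3))/3 = (-4 + 3)/3 = (⅓)*(-1) = -⅓)
Y(R) = -5*R/3 (Y(R) = (R*5)*(-⅓) = (5*R)*(-⅓) = -5*R/3)
(X + Y(91)) - 22459 = (126 - 5/3*91) - 22459 = (126 - 455/3) - 22459 = -77/3 - 22459 = -67454/3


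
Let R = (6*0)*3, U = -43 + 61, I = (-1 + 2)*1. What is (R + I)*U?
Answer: 18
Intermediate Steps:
I = 1 (I = 1*1 = 1)
U = 18
R = 0 (R = 0*3 = 0)
(R + I)*U = (0 + 1)*18 = 1*18 = 18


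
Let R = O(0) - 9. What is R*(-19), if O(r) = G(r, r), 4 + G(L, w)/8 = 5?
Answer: 19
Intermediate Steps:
G(L, w) = 8 (G(L, w) = -32 + 8*5 = -32 + 40 = 8)
O(r) = 8
R = -1 (R = 8 - 9 = -1)
R*(-19) = -1*(-19) = 19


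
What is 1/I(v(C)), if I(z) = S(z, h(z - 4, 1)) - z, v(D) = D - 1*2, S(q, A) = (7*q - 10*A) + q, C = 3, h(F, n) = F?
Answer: 1/37 ≈ 0.027027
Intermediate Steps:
S(q, A) = -10*A + 8*q (S(q, A) = (-10*A + 7*q) + q = -10*A + 8*q)
v(D) = -2 + D (v(D) = D - 2 = -2 + D)
I(z) = 40 - 3*z (I(z) = (-10*(z - 4) + 8*z) - z = (-10*(-4 + z) + 8*z) - z = ((40 - 10*z) + 8*z) - z = (40 - 2*z) - z = 40 - 3*z)
1/I(v(C)) = 1/(40 - 3*(-2 + 3)) = 1/(40 - 3*1) = 1/(40 - 3) = 1/37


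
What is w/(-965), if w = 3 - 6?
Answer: 3/965 ≈ 0.0031088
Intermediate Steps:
w = -3
w/(-965) = -3/(-965) = -1/965*(-3) = 3/965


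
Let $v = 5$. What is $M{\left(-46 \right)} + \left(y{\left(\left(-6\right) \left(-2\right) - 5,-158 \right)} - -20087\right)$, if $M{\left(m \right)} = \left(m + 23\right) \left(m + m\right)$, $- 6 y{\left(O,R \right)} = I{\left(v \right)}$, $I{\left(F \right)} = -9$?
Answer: $\frac{44409}{2} \approx 22205.0$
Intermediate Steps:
$y{\left(O,R \right)} = \frac{3}{2}$ ($y{\left(O,R \right)} = \left(- \frac{1}{6}\right) \left(-9\right) = \frac{3}{2}$)
$M{\left(m \right)} = 2 m \left(23 + m\right)$ ($M{\left(m \right)} = \left(23 + m\right) 2 m = 2 m \left(23 + m\right)$)
$M{\left(-46 \right)} + \left(y{\left(\left(-6\right) \left(-2\right) - 5,-158 \right)} - -20087\right) = 2 \left(-46\right) \left(23 - 46\right) + \left(\frac{3}{2} - -20087\right) = 2 \left(-46\right) \left(-23\right) + \left(\frac{3}{2} + 20087\right) = 2116 + \frac{40177}{2} = \frac{44409}{2}$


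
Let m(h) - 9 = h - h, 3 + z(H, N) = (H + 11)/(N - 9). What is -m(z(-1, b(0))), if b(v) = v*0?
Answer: -9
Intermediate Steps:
b(v) = 0
z(H, N) = -3 + (11 + H)/(-9 + N) (z(H, N) = -3 + (H + 11)/(N - 9) = -3 + (11 + H)/(-9 + N))
m(h) = 9 (m(h) = 9 + (h - h) = 9 + 0 = 9)
-m(z(-1, b(0))) = -1*9 = -9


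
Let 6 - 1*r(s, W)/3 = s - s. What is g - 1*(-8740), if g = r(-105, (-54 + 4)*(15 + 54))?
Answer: 8758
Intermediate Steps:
r(s, W) = 18 (r(s, W) = 18 - 3*(s - s) = 18 - 3*0 = 18 + 0 = 18)
g = 18
g - 1*(-8740) = 18 - 1*(-8740) = 18 + 8740 = 8758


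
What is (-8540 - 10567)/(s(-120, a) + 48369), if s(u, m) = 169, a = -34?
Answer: -19107/48538 ≈ -0.39365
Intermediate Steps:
(-8540 - 10567)/(s(-120, a) + 48369) = (-8540 - 10567)/(169 + 48369) = -19107/48538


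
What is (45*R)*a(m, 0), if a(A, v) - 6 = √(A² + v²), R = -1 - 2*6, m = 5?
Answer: -6435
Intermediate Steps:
R = -13 (R = -1 - 12 = -13)
a(A, v) = 6 + √(A² + v²)
(45*R)*a(m, 0) = (45*(-13))*(6 + √(5² + 0²)) = -585*(6 + √(25 + 0)) = -585*(6 + √25) = -585*(6 + 5) = -585*11 = -6435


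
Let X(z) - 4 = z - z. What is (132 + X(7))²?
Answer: 18496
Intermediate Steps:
X(z) = 4 (X(z) = 4 + (z - z) = 4 + 0 = 4)
(132 + X(7))² = (132 + 4)² = 136² = 18496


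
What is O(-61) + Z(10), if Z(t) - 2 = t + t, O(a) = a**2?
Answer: 3743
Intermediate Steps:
Z(t) = 2 + 2*t (Z(t) = 2 + (t + t) = 2 + 2*t)
O(-61) + Z(10) = (-61)**2 + (2 + 2*10) = 3721 + (2 + 20) = 3721 + 22 = 3743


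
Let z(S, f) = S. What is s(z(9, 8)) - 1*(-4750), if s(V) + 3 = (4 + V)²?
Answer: 4916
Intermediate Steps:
s(V) = -3 + (4 + V)²
s(z(9, 8)) - 1*(-4750) = (-3 + (4 + 9)²) - 1*(-4750) = (-3 + 13²) + 4750 = (-3 + 169) + 4750 = 166 + 4750 = 4916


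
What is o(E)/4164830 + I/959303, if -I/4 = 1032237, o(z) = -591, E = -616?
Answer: -17196933446913/3995333913490 ≈ -4.3043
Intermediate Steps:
I = -4128948 (I = -4*1032237 = -4128948)
o(E)/4164830 + I/959303 = -591/4164830 - 4128948/959303 = -17196933446913/3995333913490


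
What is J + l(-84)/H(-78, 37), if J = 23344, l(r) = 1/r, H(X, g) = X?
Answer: 152949889/6552 ≈ 23344.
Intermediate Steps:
J + l(-84)/H(-78, 37) = 23344 + 1/(-84*(-78)) = 23344 - 1/84*(-1/78) = 23344 + 1/6552 = 152949889/6552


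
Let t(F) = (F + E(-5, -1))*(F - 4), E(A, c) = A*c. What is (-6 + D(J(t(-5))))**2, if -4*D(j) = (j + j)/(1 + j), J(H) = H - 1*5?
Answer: 2809/64 ≈ 43.891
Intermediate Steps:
t(F) = (-4 + F)*(5 + F) (t(F) = (F - 5*(-1))*(F - 4) = (F + 5)*(-4 + F) = (5 + F)*(-4 + F) = (-4 + F)*(5 + F))
J(H) = -5 + H (J(H) = H - 5 = -5 + H)
D(j) = -j/(2*(1 + j)) (D(j) = -(j + j)/(4*(1 + j)) = -2*j/(4*(1 + j)) = -j/(2*(1 + j)))
(-6 + D(J(t(-5))))**2 = (-6 - (-5 + (-20 - 5 + (-5)**2))/(2 + 2*(-5 + (-20 - 5 + (-5)**2))))**2 = (-6 - (-5 + (-20 - 5 + 25))/(2 + 2*(-5 + (-20 - 5 + 25))))**2 = (-6 - (-5 + 0)/(2 + 2*(-5 + 0)))**2 = (-6 - 1*(-5)/(2 + 2*(-5)))**2 = (-6 - 1*(-5)/(2 - 10))**2 = (-6 - 1*(-5)/(-8))**2 = (-6 - 1*(-5)*(-1/8))**2 = (-6 - 5/8)**2 = (-53/8)**2 = 2809/64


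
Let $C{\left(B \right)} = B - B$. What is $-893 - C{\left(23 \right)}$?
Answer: $-893$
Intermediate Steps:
$C{\left(B \right)} = 0$
$-893 - C{\left(23 \right)} = -893 - 0 = -893 + 0 = -893$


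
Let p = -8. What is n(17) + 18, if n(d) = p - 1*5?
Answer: 5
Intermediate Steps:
n(d) = -13 (n(d) = -8 - 1*5 = -8 - 5 = -13)
n(17) + 18 = -13 + 18 = 5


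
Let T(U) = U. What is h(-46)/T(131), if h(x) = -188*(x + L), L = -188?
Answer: 43992/131 ≈ 335.82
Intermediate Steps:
h(x) = 35344 - 188*x (h(x) = -188*(x - 188) = -188*(-188 + x) = 35344 - 188*x)
h(-46)/T(131) = (35344 - 188*(-46))/131 = (35344 + 8648)*(1/131) = 43992*(1/131) = 43992/131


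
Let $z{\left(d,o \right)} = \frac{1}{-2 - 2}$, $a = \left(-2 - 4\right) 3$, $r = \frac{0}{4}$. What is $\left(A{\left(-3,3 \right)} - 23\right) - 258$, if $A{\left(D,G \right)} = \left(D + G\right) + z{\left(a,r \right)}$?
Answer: $- \frac{1125}{4} \approx -281.25$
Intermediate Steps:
$r = 0$ ($r = 0 \cdot \frac{1}{4} = 0$)
$a = -18$ ($a = \left(-6\right) 3 = -18$)
$z{\left(d,o \right)} = - \frac{1}{4}$ ($z{\left(d,o \right)} = \frac{1}{-4} = - \frac{1}{4}$)
$A{\left(D,G \right)} = - \frac{1}{4} + D + G$ ($A{\left(D,G \right)} = \left(D + G\right) - \frac{1}{4} = - \frac{1}{4} + D + G$)
$\left(A{\left(-3,3 \right)} - 23\right) - 258 = \left(\left(- \frac{1}{4} - 3 + 3\right) - 23\right) - 258 = \left(- \frac{1}{4} - 23\right) - 258 = - \frac{93}{4} - 258 = - \frac{1125}{4}$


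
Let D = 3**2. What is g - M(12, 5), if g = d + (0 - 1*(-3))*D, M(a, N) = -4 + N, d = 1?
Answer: 27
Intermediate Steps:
D = 9
g = 28 (g = 1 + (0 - 1*(-3))*9 = 1 + (0 + 3)*9 = 1 + 3*9 = 1 + 27 = 28)
g - M(12, 5) = 28 - (-4 + 5) = 28 - 1*1 = 28 - 1 = 27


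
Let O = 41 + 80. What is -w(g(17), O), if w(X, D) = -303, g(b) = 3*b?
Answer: 303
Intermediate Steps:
O = 121
-w(g(17), O) = -1*(-303) = 303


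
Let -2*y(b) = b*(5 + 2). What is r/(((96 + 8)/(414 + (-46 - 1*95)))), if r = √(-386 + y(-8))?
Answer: 21*I*√358/8 ≈ 49.667*I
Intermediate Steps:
y(b) = -7*b/2 (y(b) = -b*(5 + 2)/2 = -b*7/2 = -7*b/2)
r = I*√358 (r = √(-386 - 7/2*(-8)) = √(-386 + 28) = √(-358) = I*√358 ≈ 18.921*I)
r/(((96 + 8)/(414 + (-46 - 1*95)))) = (I*√358)/(((96 + 8)/(414 + (-46 - 1*95)))) = (I*√358)/((104/(414 + (-46 - 95)))) = (I*√358)/((104/(414 - 141))) = (I*√358)/((104/273)) = (I*√358)/((104*(1/273))) = (I*√358)/(8/21) = (I*√358)*(21/8) = 21*I*√358/8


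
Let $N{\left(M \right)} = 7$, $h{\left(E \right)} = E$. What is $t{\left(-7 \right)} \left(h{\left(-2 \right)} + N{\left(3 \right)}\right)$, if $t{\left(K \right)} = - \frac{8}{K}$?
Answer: $\frac{40}{7} \approx 5.7143$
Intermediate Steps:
$t{\left(K \right)} = - \frac{8}{K}$
$t{\left(-7 \right)} \left(h{\left(-2 \right)} + N{\left(3 \right)}\right) = - \frac{8}{-7} \left(-2 + 7\right) = \left(-8\right) \left(- \frac{1}{7}\right) 5 = \frac{8}{7} \cdot 5 = \frac{40}{7}$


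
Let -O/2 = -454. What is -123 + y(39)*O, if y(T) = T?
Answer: 35289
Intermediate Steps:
O = 908 (O = -2*(-454) = 908)
-123 + y(39)*O = -123 + 39*908 = -123 + 35412 = 35289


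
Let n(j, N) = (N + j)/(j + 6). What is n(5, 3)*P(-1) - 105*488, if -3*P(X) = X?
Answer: -1690912/33 ≈ -51240.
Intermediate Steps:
n(j, N) = (N + j)/(6 + j)
P(X) = -X/3
n(5, 3)*P(-1) - 105*488 = ((3 + 5)/(6 + 5))*(-⅓*(-1)) - 105*488 = (8/11)*(⅓) - 51240 = 8/33 - 51240 = -1690912/33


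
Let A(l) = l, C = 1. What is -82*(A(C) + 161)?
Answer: -13284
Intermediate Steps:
-82*(A(C) + 161) = -82*(1 + 161) = -82*162 = -13284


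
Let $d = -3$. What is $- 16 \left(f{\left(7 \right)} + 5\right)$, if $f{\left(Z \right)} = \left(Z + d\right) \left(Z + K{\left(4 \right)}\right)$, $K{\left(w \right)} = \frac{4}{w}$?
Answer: $-592$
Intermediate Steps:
$f{\left(Z \right)} = \left(1 + Z\right) \left(-3 + Z\right)$ ($f{\left(Z \right)} = \left(Z - 3\right) \left(Z + \frac{4}{4}\right) = \left(-3 + Z\right) \left(Z + 4 \cdot \frac{1}{4}\right) = \left(-3 + Z\right) \left(Z + 1\right) = \left(-3 + Z\right) \left(1 + Z\right) = \left(1 + Z\right) \left(-3 + Z\right)$)
$- 16 \left(f{\left(7 \right)} + 5\right) = - 16 \left(\left(-3 + 7^{2} - 14\right) + 5\right) = - 16 \left(\left(-3 + 49 - 14\right) + 5\right) = - 16 \left(32 + 5\right) = \left(-16\right) 37 = -592$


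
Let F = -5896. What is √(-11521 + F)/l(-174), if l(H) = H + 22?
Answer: -I*√17417/152 ≈ -0.86825*I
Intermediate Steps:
l(H) = 22 + H
√(-11521 + F)/l(-174) = √(-11521 - 5896)/(22 - 174) = √(-17417)/(-152) = (I*√17417)*(-1/152) = -I*√17417/152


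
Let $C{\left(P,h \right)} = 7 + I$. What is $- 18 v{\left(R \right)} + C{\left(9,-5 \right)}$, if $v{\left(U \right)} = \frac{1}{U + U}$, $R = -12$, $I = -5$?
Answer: $\frac{11}{4} \approx 2.75$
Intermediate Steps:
$C{\left(P,h \right)} = 2$ ($C{\left(P,h \right)} = 7 - 5 = 2$)
$v{\left(U \right)} = \frac{1}{2 U}$
$- 18 v{\left(R \right)} + C{\left(9,-5 \right)} = - 18 \frac{1}{2 \left(-12\right)} + 2 = - 18 \cdot \frac{1}{2} \left(- \frac{1}{12}\right) + 2 = \left(-18\right) \left(- \frac{1}{24}\right) + 2 = \frac{3}{4} + 2 = \frac{11}{4}$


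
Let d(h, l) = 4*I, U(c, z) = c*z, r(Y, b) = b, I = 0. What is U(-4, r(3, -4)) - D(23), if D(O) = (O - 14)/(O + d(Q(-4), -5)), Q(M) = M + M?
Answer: 359/23 ≈ 15.609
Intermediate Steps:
Q(M) = 2*M
d(h, l) = 0 (d(h, l) = 4*0 = 0)
D(O) = (-14 + O)/O (D(O) = (O - 14)/(O + 0) = (-14 + O)/O)
U(-4, r(3, -4)) - D(23) = -4*(-4) - (-14 + 23)/23 = 16 - 9/23 = 359/23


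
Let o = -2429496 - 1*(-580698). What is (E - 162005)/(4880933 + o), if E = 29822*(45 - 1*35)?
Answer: 27243/606427 ≈ 0.044924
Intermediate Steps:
o = -1848798 (o = -2429496 + 580698 = -1848798)
E = 298220 (E = 29822*(45 - 35) = 29822*10 = 298220)
(E - 162005)/(4880933 + o) = (298220 - 162005)/(4880933 - 1848798) = 136215/3032135 = 136215*(1/3032135) = 27243/606427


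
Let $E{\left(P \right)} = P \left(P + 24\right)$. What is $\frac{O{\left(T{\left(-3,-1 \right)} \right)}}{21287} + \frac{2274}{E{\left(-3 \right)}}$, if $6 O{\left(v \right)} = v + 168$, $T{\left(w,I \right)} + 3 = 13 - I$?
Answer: $- \frac{1536659}{42574} \approx -36.094$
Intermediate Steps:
$E{\left(P \right)} = P \left(24 + P\right)$
$T{\left(w,I \right)} = 10 - I$ ($T{\left(w,I \right)} = -3 - \left(-13 + I\right) = 10 - I$)
$O{\left(v \right)} = 28 + \frac{v}{6}$ ($O{\left(v \right)} = \frac{v + 168}{6} = \frac{168 + v}{6} = 28 + \frac{v}{6}$)
$\frac{O{\left(T{\left(-3,-1 \right)} \right)}}{21287} + \frac{2274}{E{\left(-3 \right)}} = \frac{28 + \frac{10 - -1}{6}}{21287} + \frac{2274}{\left(-3\right) \left(24 - 3\right)} = \left(28 + \frac{10 + 1}{6}\right) \frac{1}{21287} + \frac{2274}{\left(-3\right) 21} = \left(28 + \frac{1}{6} \cdot 11\right) \frac{1}{21287} + \frac{2274}{-63} = \left(28 + \frac{11}{6}\right) \frac{1}{21287} + 2274 \left(- \frac{1}{63}\right) = \frac{179}{6} \cdot \frac{1}{21287} - \frac{758}{21} = \frac{179}{127722} - \frac{758}{21} = - \frac{1536659}{42574}$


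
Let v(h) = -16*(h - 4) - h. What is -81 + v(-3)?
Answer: 34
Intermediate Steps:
v(h) = 64 - 17*h (v(h) = -16*(-4 + h) - h = (64 - 16*h) - h = 64 - 17*h)
-81 + v(-3) = -81 + (64 - 17*(-3)) = -81 + (64 + 51) = -81 + 115 = 34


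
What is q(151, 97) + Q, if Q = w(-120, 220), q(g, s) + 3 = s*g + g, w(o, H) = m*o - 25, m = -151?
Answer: 32890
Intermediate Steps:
w(o, H) = -25 - 151*o (w(o, H) = -151*o - 25 = -25 - 151*o)
q(g, s) = -3 + g + g*s (q(g, s) = -3 + (s*g + g) = -3 + (g*s + g) = -3 + (g + g*s) = -3 + g + g*s)
Q = 18095 (Q = -25 - 151*(-120) = -25 + 18120 = 18095)
q(151, 97) + Q = (-3 + 151 + 151*97) + 18095 = (-3 + 151 + 14647) + 18095 = 14795 + 18095 = 32890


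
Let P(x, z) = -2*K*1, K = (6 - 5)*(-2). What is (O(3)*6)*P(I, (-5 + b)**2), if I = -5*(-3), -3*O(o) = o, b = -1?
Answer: -24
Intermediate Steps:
O(o) = -o/3
K = -2 (K = 1*(-2) = -2)
I = 15
P(x, z) = 4 (P(x, z) = -2*(-2)*1 = 4*1 = 4)
(O(3)*6)*P(I, (-5 + b)**2) = (-1/3*3*6)*4 = -1*6*4 = -6*4 = -24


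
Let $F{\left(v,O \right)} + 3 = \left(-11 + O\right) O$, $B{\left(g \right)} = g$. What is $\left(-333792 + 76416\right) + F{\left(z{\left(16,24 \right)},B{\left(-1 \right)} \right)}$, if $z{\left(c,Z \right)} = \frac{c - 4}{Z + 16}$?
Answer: $-257367$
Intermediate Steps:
$z{\left(c,Z \right)} = \frac{-4 + c}{16 + Z}$
$F{\left(v,O \right)} = -3 + O \left(-11 + O\right)$ ($F{\left(v,O \right)} = -3 + \left(-11 + O\right) O = -3 + O \left(-11 + O\right)$)
$\left(-333792 + 76416\right) + F{\left(z{\left(16,24 \right)},B{\left(-1 \right)} \right)} = \left(-333792 + 76416\right) - \left(-8 - 1\right) = -257376 + \left(-3 + 1 + 11\right) = -257376 + 9 = -257367$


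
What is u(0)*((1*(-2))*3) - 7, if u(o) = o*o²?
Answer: -7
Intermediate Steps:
u(o) = o³
u(0)*((1*(-2))*3) - 7 = 0³*((1*(-2))*3) - 7 = 0*(-2*3) - 7 = 0*(-6) - 7 = 0 - 7 = -7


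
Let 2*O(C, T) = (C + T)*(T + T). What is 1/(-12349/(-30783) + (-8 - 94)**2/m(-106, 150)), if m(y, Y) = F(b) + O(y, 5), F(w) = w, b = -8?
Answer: -194959/3875695 ≈ -0.050303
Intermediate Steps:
O(C, T) = T*(C + T) (O(C, T) = ((C + T)*(T + T))/2 = ((C + T)*(2*T))/2 = (2*T*(C + T))/2 = T*(C + T))
m(y, Y) = 17 + 5*y (m(y, Y) = -8 + 5*(y + 5) = -8 + 5*(5 + y) = -8 + (25 + 5*y) = 17 + 5*y)
1/(-12349/(-30783) + (-8 - 94)**2/m(-106, 150)) = 1/(-12349/(-30783) + (-8 - 94)**2/(17 + 5*(-106))) = 1/(-12349*(-1/30783) + (-102)**2/(17 - 530)) = 1/(12349/30783 + 10404/(-513)) = 1/(12349/30783 + 10404*(-1/513)) = 1/(12349/30783 - 1156/57) = 1/(-3875695/194959) = -194959/3875695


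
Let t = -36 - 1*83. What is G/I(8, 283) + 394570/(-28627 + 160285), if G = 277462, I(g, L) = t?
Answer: -18241569083/7833651 ≈ -2328.6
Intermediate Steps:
t = -119 (t = -36 - 83 = -119)
I(g, L) = -119
G/I(8, 283) + 394570/(-28627 + 160285) = 277462/(-119) + 394570/(-28627 + 160285) = 277462*(-1/119) + 394570/131658 = -277462/119 + 394570*(1/131658) = -277462/119 + 197285/65829 = -18241569083/7833651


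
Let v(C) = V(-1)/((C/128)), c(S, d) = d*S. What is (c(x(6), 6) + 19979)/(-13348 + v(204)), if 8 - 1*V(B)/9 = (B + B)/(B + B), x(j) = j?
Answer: -340255/226244 ≈ -1.5039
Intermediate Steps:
c(S, d) = S*d
V(B) = 63 (V(B) = 72 - 9*(B + B)/(B + B) = 72 - 9*2*B/(2*B) = 72 - 9*2*B*1/(2*B) = 72 - 9*1 = 72 - 9 = 63)
v(C) = 8064/C (v(C) = 63/((C/128)) = 63*(128/C) = 8064/C)
(c(x(6), 6) + 19979)/(-13348 + v(204)) = (6*6 + 19979)/(-13348 + 8064/204) = (36 + 19979)/(-13348 + 8064*(1/204)) = 20015/(-13348 + 672/17) = 20015/(-226244/17) = 20015*(-17/226244) = -340255/226244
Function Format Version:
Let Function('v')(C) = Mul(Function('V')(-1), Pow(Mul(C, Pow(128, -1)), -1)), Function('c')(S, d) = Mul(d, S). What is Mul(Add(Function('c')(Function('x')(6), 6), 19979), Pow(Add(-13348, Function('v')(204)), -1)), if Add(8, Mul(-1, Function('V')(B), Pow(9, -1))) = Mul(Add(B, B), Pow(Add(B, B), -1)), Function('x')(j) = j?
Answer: Rational(-340255, 226244) ≈ -1.5039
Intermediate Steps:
Function('c')(S, d) = Mul(S, d)
Function('V')(B) = 63 (Function('V')(B) = Add(72, Mul(-9, Mul(Add(B, B), Pow(Add(B, B), -1)))) = Add(72, Mul(-9, Mul(Mul(2, B), Pow(Mul(2, B), -1)))) = Add(72, Mul(-9, Mul(Mul(2, B), Mul(Rational(1, 2), Pow(B, -1))))) = Add(72, Mul(-9, 1)) = Add(72, -9) = 63)
Function('v')(C) = Mul(8064, Pow(C, -1)) (Function('v')(C) = Mul(63, Pow(Mul(C, Pow(128, -1)), -1)) = Mul(63, Pow(Mul(C, Rational(1, 128)), -1)) = Mul(63, Pow(Mul(Rational(1, 128), C), -1)) = Mul(63, Mul(128, Pow(C, -1))) = Mul(8064, Pow(C, -1)))
Mul(Add(Function('c')(Function('x')(6), 6), 19979), Pow(Add(-13348, Function('v')(204)), -1)) = Mul(Add(Mul(6, 6), 19979), Pow(Add(-13348, Mul(8064, Pow(204, -1))), -1)) = Mul(Add(36, 19979), Pow(Add(-13348, Mul(8064, Rational(1, 204))), -1)) = Mul(20015, Pow(Add(-13348, Rational(672, 17)), -1)) = Mul(20015, Pow(Rational(-226244, 17), -1)) = Mul(20015, Rational(-17, 226244)) = Rational(-340255, 226244)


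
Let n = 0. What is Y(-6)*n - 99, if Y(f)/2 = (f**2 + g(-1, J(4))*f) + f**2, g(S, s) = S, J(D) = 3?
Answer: -99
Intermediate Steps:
Y(f) = -2*f + 4*f**2 (Y(f) = 2*((f**2 - f) + f**2) = 2*(-f + 2*f**2) = -2*f + 4*f**2)
Y(-6)*n - 99 = (2*(-6)*(-1 + 2*(-6)))*0 - 99 = (2*(-6)*(-1 - 12))*0 - 99 = (2*(-6)*(-13))*0 - 99 = 156*0 - 99 = 0 - 99 = -99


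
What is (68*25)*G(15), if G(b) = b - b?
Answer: 0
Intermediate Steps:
G(b) = 0
(68*25)*G(15) = (68*25)*0 = 1700*0 = 0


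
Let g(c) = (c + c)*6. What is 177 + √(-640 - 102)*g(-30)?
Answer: 177 - 360*I*√742 ≈ 177.0 - 9806.3*I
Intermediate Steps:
g(c) = 12*c (g(c) = (2*c)*6 = 12*c)
177 + √(-640 - 102)*g(-30) = 177 + √(-640 - 102)*(12*(-30)) = 177 + √(-742)*(-360) = 177 + (I*√742)*(-360) = 177 - 360*I*√742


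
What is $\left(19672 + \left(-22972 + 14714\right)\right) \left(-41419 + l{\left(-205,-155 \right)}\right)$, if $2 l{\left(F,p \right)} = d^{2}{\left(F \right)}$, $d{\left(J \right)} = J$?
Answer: $-232919791$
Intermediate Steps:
$l{\left(F,p \right)} = \frac{F^{2}}{2}$
$\left(19672 + \left(-22972 + 14714\right)\right) \left(-41419 + l{\left(-205,-155 \right)}\right) = \left(19672 + \left(-22972 + 14714\right)\right) \left(-41419 + \frac{\left(-205\right)^{2}}{2}\right) = \left(19672 - 8258\right) \left(-41419 + \frac{1}{2} \cdot 42025\right) = 11414 \left(-41419 + \frac{42025}{2}\right) = 11414 \left(- \frac{40813}{2}\right) = -232919791$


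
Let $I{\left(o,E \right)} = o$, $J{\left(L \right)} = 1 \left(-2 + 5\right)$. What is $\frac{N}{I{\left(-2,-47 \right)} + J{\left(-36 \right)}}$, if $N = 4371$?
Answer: $4371$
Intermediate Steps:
$J{\left(L \right)} = 3$ ($J{\left(L \right)} = 1 \cdot 3 = 3$)
$\frac{N}{I{\left(-2,-47 \right)} + J{\left(-36 \right)}} = \frac{4371}{-2 + 3} = \frac{4371}{1} = 4371 \cdot 1 = 4371$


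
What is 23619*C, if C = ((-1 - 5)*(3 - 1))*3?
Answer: -850284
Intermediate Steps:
C = -36 (C = -6*2*3 = -12*3 = -36)
23619*C = 23619*(-36) = -850284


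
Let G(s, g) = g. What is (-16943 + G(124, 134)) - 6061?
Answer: -22870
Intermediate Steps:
(-16943 + G(124, 134)) - 6061 = (-16943 + 134) - 6061 = -16809 - 6061 = -22870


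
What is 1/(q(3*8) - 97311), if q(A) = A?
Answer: -1/97287 ≈ -1.0279e-5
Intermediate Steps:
1/(q(3*8) - 97311) = 1/(3*8 - 97311) = 1/(24 - 97311) = 1/(-97287) = -1/97287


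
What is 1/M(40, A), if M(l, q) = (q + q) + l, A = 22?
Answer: 1/84 ≈ 0.011905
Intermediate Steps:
M(l, q) = l + 2*q (M(l, q) = 2*q + l = l + 2*q)
1/M(40, A) = 1/(40 + 2*22) = 1/(40 + 44) = 1/84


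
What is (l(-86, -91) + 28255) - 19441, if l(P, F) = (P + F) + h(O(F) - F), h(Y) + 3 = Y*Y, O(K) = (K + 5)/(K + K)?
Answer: 140787130/8281 ≈ 17001.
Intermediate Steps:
O(K) = (5 + K)/(2*K) (O(K) = (5 + K)/((2*K)) = (5 + K)*(1/(2*K)) = (5 + K)/(2*K))
h(Y) = -3 + Y² (h(Y) = -3 + Y*Y = -3 + Y²)
l(P, F) = -3 + F + P + (-F + (5 + F)/(2*F))² (l(P, F) = (P + F) + (-3 + ((5 + F)/(2*F) - F)²) = (F + P) + (-3 + (-F + (5 + F)/(2*F))²) = -3 + F + P + (-F + (5 + F)/(2*F))²)
(l(-86, -91) + 28255) - 19441 = ((-3 - 91 - 86 + (¼)*(-5 - 1*(-91) + 2*(-91)²)²/(-91)²) + 28255) - 19441 = ((-3 - 91 - 86 + (¼)*(1/8281)*(-5 + 91 + 2*8281)²) + 28255) - 19441 = ((-3 - 91 - 86 + (¼)*(1/8281)*(-5 + 91 + 16562)²) + 28255) - 19441 = ((-3 - 91 - 86 + (¼)*(1/8281)*16648²) + 28255) - 19441 = ((-3 - 91 - 86 + (¼)*(1/8281)*277155904) + 28255) - 19441 = ((-3 - 91 - 86 + 69288976/8281) + 28255) - 19441 = (67798396/8281 + 28255) - 19441 = 301778051/8281 - 19441 = 140787130/8281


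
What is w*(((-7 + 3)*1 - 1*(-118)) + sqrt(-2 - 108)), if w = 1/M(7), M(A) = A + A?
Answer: 57/7 + I*sqrt(110)/14 ≈ 8.1429 + 0.74915*I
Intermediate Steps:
M(A) = 2*A
w = 1/14 (w = 1/(2*7) = 1/14 ≈ 0.071429)
w*(((-7 + 3)*1 - 1*(-118)) + sqrt(-2 - 108)) = (((-7 + 3)*1 - 1*(-118)) + sqrt(-2 - 108))/14 = ((-4*1 + 118) + sqrt(-110))/14 = ((-4 + 118) + I*sqrt(110))/14 = (114 + I*sqrt(110))/14 = 57/7 + I*sqrt(110)/14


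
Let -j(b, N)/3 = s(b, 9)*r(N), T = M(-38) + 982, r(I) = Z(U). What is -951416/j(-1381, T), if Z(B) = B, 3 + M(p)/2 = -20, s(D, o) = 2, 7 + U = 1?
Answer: -237854/9 ≈ -26428.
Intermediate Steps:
U = -6 (U = -7 + 1 = -6)
M(p) = -46 (M(p) = -6 + 2*(-20) = -6 - 40 = -46)
r(I) = -6
T = 936 (T = -46 + 982 = 936)
j(b, N) = 36 (j(b, N) = -6*(-6) = -3*(-12) = 36)
-951416/j(-1381, T) = -951416/36 = -951416*1/36 = -237854/9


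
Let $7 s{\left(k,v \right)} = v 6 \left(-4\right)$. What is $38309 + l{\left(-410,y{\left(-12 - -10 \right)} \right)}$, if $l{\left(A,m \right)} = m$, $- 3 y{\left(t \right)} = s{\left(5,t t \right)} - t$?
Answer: $\frac{804571}{21} \approx 38313.0$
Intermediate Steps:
$s{\left(k,v \right)} = - \frac{24 v}{7}$ ($s{\left(k,v \right)} = \frac{v 6 \left(-4\right)}{7} = \frac{6 v \left(-4\right)}{7} = \frac{\left(-24\right) v}{7} = - \frac{24 v}{7}$)
$y{\left(t \right)} = \frac{t}{3} + \frac{8 t^{2}}{7}$ ($y{\left(t \right)} = - \frac{- \frac{24 t t}{7} - t}{3} = - \frac{- \frac{24 t^{2}}{7} - t}{3} = - \frac{- t - \frac{24 t^{2}}{7}}{3} = \frac{t}{3} + \frac{8 t^{2}}{7}$)
$38309 + l{\left(-410,y{\left(-12 - -10 \right)} \right)} = 38309 + \frac{\left(-12 - -10\right) \left(7 + 24 \left(-12 - -10\right)\right)}{21} = 38309 + \frac{\left(-12 + 10\right) \left(7 + 24 \left(-12 + 10\right)\right)}{21} = 38309 + \frac{1}{21} \left(-2\right) \left(7 + 24 \left(-2\right)\right) = 38309 + \frac{1}{21} \left(-2\right) \left(7 - 48\right) = 38309 + \frac{1}{21} \left(-2\right) \left(-41\right) = 38309 + \frac{82}{21} = \frac{804571}{21}$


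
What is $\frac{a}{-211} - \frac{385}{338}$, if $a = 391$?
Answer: $- \frac{213393}{71318} \approx -2.9921$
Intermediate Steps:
$\frac{a}{-211} - \frac{385}{338} = \frac{391}{-211} - \frac{385}{338} = 391 \left(- \frac{1}{211}\right) - \frac{385}{338} = - \frac{391}{211} - \frac{385}{338} = - \frac{213393}{71318}$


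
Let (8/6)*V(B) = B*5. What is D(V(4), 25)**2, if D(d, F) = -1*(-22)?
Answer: 484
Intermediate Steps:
V(B) = 15*B/4 (V(B) = 3*(B*5)/4 = 3*(5*B)/4 = 15*B/4)
D(d, F) = 22
D(V(4), 25)**2 = 22**2 = 484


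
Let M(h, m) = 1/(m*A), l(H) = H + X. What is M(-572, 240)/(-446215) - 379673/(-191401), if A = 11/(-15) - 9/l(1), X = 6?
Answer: 11727721493903/5912186582720 ≈ 1.9837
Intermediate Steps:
l(H) = 6 + H (l(H) = H + 6 = 6 + H)
A = -212/105 (A = 11/(-15) - 9/(6 + 1) = 11*(-1/15) - 9/7 = -11/15 - 9*1/7 = -11/15 - 9/7 = -212/105 ≈ -2.0190)
M(h, m) = -105/(212*m) (M(h, m) = 1/(m*(-212/105)) = 1/(-212*m/105) = -105/(212*m))
M(-572, 240)/(-446215) - 379673/(-191401) = -105/212/240/(-446215) - 379673/(-191401) = -105/212*1/240*(-1/446215) - 379673*(-1/191401) = -7/3392*(-1/446215) + 54239/27343 = 1/216223040 + 54239/27343 = 11727721493903/5912186582720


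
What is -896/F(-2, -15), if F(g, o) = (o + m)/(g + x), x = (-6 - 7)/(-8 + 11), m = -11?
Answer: -8512/39 ≈ -218.26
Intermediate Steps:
x = -13/3 ≈ -4.3333
F(g, o) = (-11 + o)/(-13/3 + g) (F(g, o) = (o - 11)/(g - 13/3) = (-11 + o)/(-13/3 + g))
-896/F(-2, -15) = -896*(-13 + 3*(-2))/(3*(-11 - 15)) = -896/(3*(-26)/(-13 - 6)) = -896/(3*(-26)/(-19)) = -896/(3*(-1/19)*(-26)) = -896/78/19 = -896*19/78 = -8512/39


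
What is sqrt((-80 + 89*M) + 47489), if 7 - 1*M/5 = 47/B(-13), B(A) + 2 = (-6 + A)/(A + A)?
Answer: sqrt(72965706)/33 ≈ 258.85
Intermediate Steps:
B(A) = -2 + (-6 + A)/(2*A) (B(A) = -2 + (-6 + A)/(A + A) = -2 + (-6 + A)/((2*A)) = -2 + (-6 + A)*(1/(2*A)) = -2 + (-6 + A)/(2*A))
M = 7265/33 (M = 35 - 235/(-3/2 - 3/(-13)) = 35 - 235/(-3/2 - 3*(-1/13)) = 35 - 235/(-3/2 + 3/13) = 35 - 235/(-33/26) = 35 - 235*(-26)/33 = 35 - 5*(-1222/33) = 35 + 6110/33 = 7265/33 ≈ 220.15)
sqrt((-80 + 89*M) + 47489) = sqrt((-80 + 89*(7265/33)) + 47489) = sqrt((-80 + 646585/33) + 47489) = sqrt(643945/33 + 47489) = sqrt(2211082/33) = sqrt(72965706)/33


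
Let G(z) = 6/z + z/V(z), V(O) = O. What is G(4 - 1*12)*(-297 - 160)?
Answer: -457/4 ≈ -114.25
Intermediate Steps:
G(z) = 1 + 6/z (G(z) = 6/z + z/z = 6/z + 1 = 1 + 6/z)
G(4 - 1*12)*(-297 - 160) = ((6 + (4 - 1*12))/(4 - 1*12))*(-297 - 160) = ((6 + (4 - 12))/(4 - 12))*(-457) = ((6 - 8)/(-8))*(-457) = -1/8*(-2)*(-457) = (1/4)*(-457) = -457/4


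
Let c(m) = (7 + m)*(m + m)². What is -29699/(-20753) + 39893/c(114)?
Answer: 187636510165/130537698192 ≈ 1.4374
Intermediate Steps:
c(m) = 4*m²*(7 + m) (c(m) = (7 + m)*(2*m)² = (7 + m)*(4*m²) = 4*m²*(7 + m))
-29699/(-20753) + 39893/c(114) = -29699/(-20753) + 39893/((4*114²*(7 + 114))) = -29699*(-1/20753) + 39893/((4*12996*121)) = 29699/20753 + 39893/6290064 = 187636510165/130537698192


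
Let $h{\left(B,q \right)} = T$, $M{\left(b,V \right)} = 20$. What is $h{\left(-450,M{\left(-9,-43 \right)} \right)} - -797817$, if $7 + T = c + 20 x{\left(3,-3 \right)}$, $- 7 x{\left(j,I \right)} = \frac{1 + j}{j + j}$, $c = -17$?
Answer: $\frac{16753613}{21} \approx 7.9779 \cdot 10^{5}$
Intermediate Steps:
$x{\left(j,I \right)} = - \frac{1 + j}{14 j}$ ($x{\left(j,I \right)} = - \frac{\left(1 + j\right) \frac{1}{j + j}}{7} = - \frac{\left(1 + j\right) \frac{1}{2 j}}{7} = - \frac{\frac{1}{2} \frac{1}{j} \left(1 + j\right)}{7} = - \frac{1 + j}{14 j}$)
$T = - \frac{544}{21}$ ($T = -7 - \left(17 - 20 \frac{-1 - 3}{14 \cdot 3}\right) = -7 - \left(17 - 20 \cdot \frac{1}{14} \cdot \frac{1}{3} \left(-1 - 3\right)\right) = -7 - \left(17 - 20 \cdot \frac{1}{14} \cdot \frac{1}{3} \left(-4\right)\right) = -7 + \left(-17 + 20 \left(- \frac{2}{21}\right)\right) = -7 - \frac{397}{21} = - \frac{544}{21} \approx -25.905$)
$h{\left(B,q \right)} = - \frac{544}{21}$
$h{\left(-450,M{\left(-9,-43 \right)} \right)} - -797817 = - \frac{544}{21} - -797817 = - \frac{544}{21} + 797817 = \frac{16753613}{21}$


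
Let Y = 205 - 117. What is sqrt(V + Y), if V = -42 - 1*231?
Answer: I*sqrt(185) ≈ 13.601*I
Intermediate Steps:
V = -273 (V = -42 - 231 = -273)
Y = 88
sqrt(V + Y) = sqrt(-273 + 88) = sqrt(-185) = I*sqrt(185)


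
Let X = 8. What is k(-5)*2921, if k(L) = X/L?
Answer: -23368/5 ≈ -4673.6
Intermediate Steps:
k(L) = 8/L
k(-5)*2921 = (8/(-5))*2921 = (8*(-⅕))*2921 = -8/5*2921 = -23368/5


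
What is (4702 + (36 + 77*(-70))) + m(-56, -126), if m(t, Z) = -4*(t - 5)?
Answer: -408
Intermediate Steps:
m(t, Z) = 20 - 4*t (m(t, Z) = -4*(-5 + t) = 20 - 4*t)
(4702 + (36 + 77*(-70))) + m(-56, -126) = (4702 + (36 + 77*(-70))) + (20 - 4*(-56)) = (4702 + (36 - 5390)) + (20 + 224) = (4702 - 5354) + 244 = -652 + 244 = -408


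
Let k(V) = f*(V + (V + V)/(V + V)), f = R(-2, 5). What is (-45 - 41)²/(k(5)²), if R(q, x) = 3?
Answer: 1849/81 ≈ 22.827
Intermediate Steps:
f = 3
k(V) = 3 + 3*V (k(V) = 3*(V + (V + V)/(V + V)) = 3*(V + (2*V)/((2*V))) = 3*(V + (2*V)*(1/(2*V))) = 3*(V + 1) = 3*(1 + V) = 3 + 3*V)
(-45 - 41)²/(k(5)²) = (-45 - 41)²/((3 + 3*5)²) = (-86)²/((3 + 15)²) = 7396/(18²) = 7396/324 = 7396*(1/324) = 1849/81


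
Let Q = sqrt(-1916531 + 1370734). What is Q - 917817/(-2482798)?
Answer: 917817/2482798 + I*sqrt(545797) ≈ 0.36967 + 738.78*I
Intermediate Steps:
Q = I*sqrt(545797) (Q = sqrt(-545797) = I*sqrt(545797) ≈ 738.78*I)
Q - 917817/(-2482798) = I*sqrt(545797) - 917817/(-2482798) = I*sqrt(545797) - 917817*(-1/2482798) = I*sqrt(545797) + 917817/2482798 = 917817/2482798 + I*sqrt(545797)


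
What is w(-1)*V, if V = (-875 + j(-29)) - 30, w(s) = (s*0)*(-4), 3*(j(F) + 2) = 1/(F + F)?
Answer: 0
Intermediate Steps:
j(F) = -2 + 1/(6*F) (j(F) = -2 + 1/(3*(F + F)) = -2 + 1/(3*((2*F))) = -2 + (1/(2*F))/3 = -2 + 1/(6*F))
w(s) = 0 (w(s) = 0*(-4) = 0)
V = -157819/174 (V = (-875 + (-2 + (⅙)/(-29))) - 30 = (-875 + (-2 + (⅙)*(-1/29))) - 30 = (-875 + (-2 - 1/174)) - 30 = (-875 - 349/174) - 30 = -152599/174 - 30 = -157819/174 ≈ -907.01)
w(-1)*V = 0*(-157819/174) = 0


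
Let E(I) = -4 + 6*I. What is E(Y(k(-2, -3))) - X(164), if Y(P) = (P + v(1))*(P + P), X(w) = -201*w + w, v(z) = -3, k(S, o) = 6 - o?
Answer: 33444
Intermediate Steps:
X(w) = -200*w
Y(P) = 2*P*(-3 + P) (Y(P) = (P - 3)*(P + P) = (-3 + P)*(2*P) = 2*P*(-3 + P))
E(Y(k(-2, -3))) - X(164) = (-4 + 6*(2*(6 - 1*(-3))*(-3 + (6 - 1*(-3))))) - (-200)*164 = (-4 + 6*(2*(6 + 3)*(-3 + (6 + 3)))) - 1*(-32800) = (-4 + 6*(2*9*(-3 + 9))) + 32800 = (-4 + 6*(2*9*6)) + 32800 = (-4 + 6*108) + 32800 = (-4 + 648) + 32800 = 644 + 32800 = 33444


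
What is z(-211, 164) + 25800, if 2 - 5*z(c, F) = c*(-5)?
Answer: 127947/5 ≈ 25589.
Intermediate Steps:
z(c, F) = ⅖ + c (z(c, F) = ⅖ - c*(-5)/5 = ⅖ - (-1)*c = ⅖ + c)
z(-211, 164) + 25800 = (⅖ - 211) + 25800 = -1053/5 + 25800 = 127947/5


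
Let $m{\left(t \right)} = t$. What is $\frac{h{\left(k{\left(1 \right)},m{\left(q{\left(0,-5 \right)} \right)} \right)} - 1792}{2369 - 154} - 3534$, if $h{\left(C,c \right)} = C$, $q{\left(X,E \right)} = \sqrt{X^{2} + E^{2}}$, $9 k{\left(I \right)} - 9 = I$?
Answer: $- \frac{70466408}{19935} \approx -3534.8$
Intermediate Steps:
$k{\left(I \right)} = 1 + \frac{I}{9}$
$q{\left(X,E \right)} = \sqrt{E^{2} + X^{2}}$
$\frac{h{\left(k{\left(1 \right)},m{\left(q{\left(0,-5 \right)} \right)} \right)} - 1792}{2369 - 154} - 3534 = \frac{\left(1 + \frac{1}{9} \cdot 1\right) - 1792}{2369 - 154} - 3534 = \frac{\left(1 + \frac{1}{9}\right) - 1792}{2215} - 3534 = \left(\frac{10}{9} - 1792\right) \frac{1}{2215} - 3534 = \left(- \frac{16118}{9}\right) \frac{1}{2215} - 3534 = - \frac{16118}{19935} - 3534 = - \frac{70466408}{19935}$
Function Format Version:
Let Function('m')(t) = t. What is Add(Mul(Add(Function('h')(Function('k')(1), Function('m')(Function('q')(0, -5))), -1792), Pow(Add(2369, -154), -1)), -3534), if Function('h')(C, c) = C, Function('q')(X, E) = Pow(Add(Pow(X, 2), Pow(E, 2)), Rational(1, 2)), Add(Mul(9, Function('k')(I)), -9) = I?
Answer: Rational(-70466408, 19935) ≈ -3534.8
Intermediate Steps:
Function('k')(I) = Add(1, Mul(Rational(1, 9), I))
Function('q')(X, E) = Pow(Add(Pow(E, 2), Pow(X, 2)), Rational(1, 2))
Add(Mul(Add(Function('h')(Function('k')(1), Function('m')(Function('q')(0, -5))), -1792), Pow(Add(2369, -154), -1)), -3534) = Add(Mul(Add(Add(1, Mul(Rational(1, 9), 1)), -1792), Pow(Add(2369, -154), -1)), -3534) = Add(Mul(Add(Add(1, Rational(1, 9)), -1792), Pow(2215, -1)), -3534) = Add(Mul(Add(Rational(10, 9), -1792), Rational(1, 2215)), -3534) = Add(Mul(Rational(-16118, 9), Rational(1, 2215)), -3534) = Add(Rational(-16118, 19935), -3534) = Rational(-70466408, 19935)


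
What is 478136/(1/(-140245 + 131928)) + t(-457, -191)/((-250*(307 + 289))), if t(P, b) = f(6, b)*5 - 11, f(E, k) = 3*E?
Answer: -592521909688079/149000 ≈ -3.9767e+9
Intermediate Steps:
t(P, b) = 79 (t(P, b) = (3*6)*5 - 11 = 18*5 - 11 = 90 - 11 = 79)
478136/(1/(-140245 + 131928)) + t(-457, -191)/((-250*(307 + 289))) = 478136/(1/(-140245 + 131928)) + 79/((-250*(307 + 289))) = 478136/(1/(-8317)) + 79/((-250*596)) = 478136/(-1/8317) + 79/(-149000) = 478136*(-8317) + 79*(-1/149000) = -3976657112 - 79/149000 = -592521909688079/149000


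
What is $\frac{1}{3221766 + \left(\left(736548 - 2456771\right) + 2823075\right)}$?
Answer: $\frac{1}{4324618} \approx 2.3123 \cdot 10^{-7}$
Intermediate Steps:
$\frac{1}{3221766 + \left(\left(736548 - 2456771\right) + 2823075\right)} = \frac{1}{3221766 + \left(-1720223 + 2823075\right)} = \frac{1}{3221766 + 1102852} = \frac{1}{4324618}$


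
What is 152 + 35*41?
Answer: 1587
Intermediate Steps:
152 + 35*41 = 152 + 1435 = 1587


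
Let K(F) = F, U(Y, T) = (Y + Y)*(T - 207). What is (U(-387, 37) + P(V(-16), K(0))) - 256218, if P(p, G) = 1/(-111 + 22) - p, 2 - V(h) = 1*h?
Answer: -11094385/89 ≈ -1.2466e+5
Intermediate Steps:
V(h) = 2 - h
U(Y, T) = 2*Y*(-207 + T) (U(Y, T) = (2*Y)*(-207 + T) = 2*Y*(-207 + T))
P(p, G) = -1/89 - p (P(p, G) = 1/(-89) - p = -1/89 - p)
(U(-387, 37) + P(V(-16), K(0))) - 256218 = (2*(-387)*(-207 + 37) + (-1/89 - (2 - 1*(-16)))) - 256218 = (2*(-387)*(-170) + (-1/89 - (2 + 16))) - 256218 = (131580 + (-1/89 - 1*18)) - 256218 = (131580 + (-1/89 - 18)) - 256218 = (131580 - 1603/89) - 256218 = 11709017/89 - 256218 = -11094385/89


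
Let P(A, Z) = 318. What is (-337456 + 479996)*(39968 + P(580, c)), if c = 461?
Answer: 5742366440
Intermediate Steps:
(-337456 + 479996)*(39968 + P(580, c)) = (-337456 + 479996)*(39968 + 318) = 142540*40286 = 5742366440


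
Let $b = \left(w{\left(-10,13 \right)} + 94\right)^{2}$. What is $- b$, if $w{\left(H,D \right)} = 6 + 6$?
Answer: $-11236$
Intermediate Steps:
$w{\left(H,D \right)} = 12$
$b = 11236$ ($b = \left(12 + 94\right)^{2} = 106^{2} = 11236$)
$- b = \left(-1\right) 11236 = -11236$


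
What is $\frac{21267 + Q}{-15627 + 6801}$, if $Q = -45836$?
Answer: $\frac{24569}{8826} \approx 2.7837$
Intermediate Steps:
$\frac{21267 + Q}{-15627 + 6801} = \frac{21267 - 45836}{-15627 + 6801} = - \frac{24569}{-8826} = \left(-24569\right) \left(- \frac{1}{8826}\right) = \frac{24569}{8826}$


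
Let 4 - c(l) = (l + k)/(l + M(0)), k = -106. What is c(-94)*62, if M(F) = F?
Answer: 5456/47 ≈ 116.09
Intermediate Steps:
c(l) = 4 - (-106 + l)/l (c(l) = 4 - (l - 106)/(l + 0) = 4 - (-106 + l)/l)
c(-94)*62 = (3 + 106/(-94))*62 = (3 + 106*(-1/94))*62 = (3 - 53/47)*62 = (88/47)*62 = 5456/47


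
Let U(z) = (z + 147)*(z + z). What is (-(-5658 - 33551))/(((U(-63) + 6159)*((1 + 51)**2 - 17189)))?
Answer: 39209/64096125 ≈ 0.00061172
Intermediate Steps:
U(z) = 2*z*(147 + z) (U(z) = (147 + z)*(2*z) = 2*z*(147 + z))
(-(-5658 - 33551))/(((U(-63) + 6159)*((1 + 51)**2 - 17189))) = (-(-5658 - 33551))/(((2*(-63)*(147 - 63) + 6159)*((1 + 51)**2 - 17189))) = (-1*(-39209))/(((2*(-63)*84 + 6159)*(52**2 - 17189))) = 39209/(((-10584 + 6159)*(2704 - 17189))) = 39209/((-4425*(-14485))) = 39209/64096125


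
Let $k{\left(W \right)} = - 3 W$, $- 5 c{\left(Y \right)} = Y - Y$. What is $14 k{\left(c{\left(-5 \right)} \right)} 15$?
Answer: $0$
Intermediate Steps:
$c{\left(Y \right)} = 0$ ($c{\left(Y \right)} = - \frac{Y - Y}{5} = \left(- \frac{1}{5}\right) 0 = 0$)
$14 k{\left(c{\left(-5 \right)} \right)} 15 = 14 \left(\left(-3\right) 0\right) 15 = 14 \cdot 0 \cdot 15 = 0 \cdot 15 = 0$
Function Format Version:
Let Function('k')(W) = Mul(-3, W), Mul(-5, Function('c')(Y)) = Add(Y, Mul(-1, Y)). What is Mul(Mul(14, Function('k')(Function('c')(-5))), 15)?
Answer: 0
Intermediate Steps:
Function('c')(Y) = 0 (Function('c')(Y) = Mul(Rational(-1, 5), Add(Y, Mul(-1, Y))) = Mul(Rational(-1, 5), 0) = 0)
Mul(Mul(14, Function('k')(Function('c')(-5))), 15) = Mul(Mul(14, Mul(-3, 0)), 15) = Mul(Mul(14, 0), 15) = Mul(0, 15) = 0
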